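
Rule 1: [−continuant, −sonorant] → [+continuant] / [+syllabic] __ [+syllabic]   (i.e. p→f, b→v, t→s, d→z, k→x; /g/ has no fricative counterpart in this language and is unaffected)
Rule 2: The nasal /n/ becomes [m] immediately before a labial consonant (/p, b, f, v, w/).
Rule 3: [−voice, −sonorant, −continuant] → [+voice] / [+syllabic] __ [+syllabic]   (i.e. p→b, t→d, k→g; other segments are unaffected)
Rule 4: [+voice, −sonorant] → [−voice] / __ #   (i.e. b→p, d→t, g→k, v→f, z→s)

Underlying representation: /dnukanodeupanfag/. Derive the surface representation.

dnuxanozeufamfak

Rule 1 (intervocalic spirantization): /k/ is a stop between vowels /u/ and /a/, so it spirantizes to the fricative [x]. /d/ is a stop between vowels /o/ and /e/, so it spirantizes to the fricative [z]. /p/ is a stop between vowels /u/ and /a/, so it spirantizes to the fricative [f]. /dnukanodeupanfag/ → dnuxanozeufanfag.
Rule 2 (nasal place assimilation): /n/ precedes the labial consonant /f/, so it assimilates in place to [m]. /dnuxanozeufanfag/ → dnuxanozeufamfag.
Rule 3 (intervocalic voicing): no segment meets the environment; /dnuxanozeufamfag/ is unchanged.
Rule 4 (final devoicing): /g/ is a voiced obstruent in word-final position, so it devoices to [k]. /dnuxanozeufamfag/ → dnuxanozeufamfak.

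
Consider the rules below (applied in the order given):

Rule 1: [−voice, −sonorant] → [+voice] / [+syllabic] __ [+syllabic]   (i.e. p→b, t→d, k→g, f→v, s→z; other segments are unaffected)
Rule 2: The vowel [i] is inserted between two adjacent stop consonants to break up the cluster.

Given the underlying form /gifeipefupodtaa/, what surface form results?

Rule 1 (intervocalic voicing): /f/ is a voiceless obstruent between vowels /i/ and /e/, so it voices to [v]. /p/ is a voiceless obstruent between vowels /i/ and /e/, so it voices to [b]. /f/ is a voiceless obstruent between vowels /e/ and /u/, so it voices to [v]. /p/ is a voiceless obstruent between vowels /u/ and /o/, so it voices to [b]. /gifeipefupodtaa/ → giveibevubodtaa.
Rule 2 (stop-cluster i-epenthesis): /d/ and /t/ form a stop–stop cluster, so [i] is inserted between them. /giveibevubodtaa/ → giveibevuboditaa.

giveibevuboditaa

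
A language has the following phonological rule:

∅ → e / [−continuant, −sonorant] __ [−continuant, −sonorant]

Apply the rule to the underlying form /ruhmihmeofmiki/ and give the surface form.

ruhmihmeofmiki

No segment of /ruhmihmeofmiki/ meets the structural description of the rule, so the form surfaces unchanged.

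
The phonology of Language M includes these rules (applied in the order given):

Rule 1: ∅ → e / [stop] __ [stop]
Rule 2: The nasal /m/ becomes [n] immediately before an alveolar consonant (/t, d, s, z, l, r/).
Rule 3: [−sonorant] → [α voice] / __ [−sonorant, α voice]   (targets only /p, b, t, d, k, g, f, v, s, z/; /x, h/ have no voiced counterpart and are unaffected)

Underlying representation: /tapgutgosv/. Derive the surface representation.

tapegutegozv

Rule 1 (stop-cluster e-epenthesis): /p/ and /g/ form a stop–stop cluster, so [e] is inserted between them. /t/ and /g/ form a stop–stop cluster, so [e] is inserted between them. /tapgutgosv/ → tapegutegosv.
Rule 2 (nasal place assimilation): no segment meets the environment; /tapegutegosv/ is unchanged.
Rule 3 (regressive voicing assimilation): /s/ precedes the voiced obstruent /v/, so it voices to [z] by assimilation. /tapegutegosv/ → tapegutegozv.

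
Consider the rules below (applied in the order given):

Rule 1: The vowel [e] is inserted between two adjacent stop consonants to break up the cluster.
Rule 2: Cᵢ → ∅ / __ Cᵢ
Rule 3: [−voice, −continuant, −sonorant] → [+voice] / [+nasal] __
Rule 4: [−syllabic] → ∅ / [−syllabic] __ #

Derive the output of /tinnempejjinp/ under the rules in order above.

tinembejin

Rule 1 (stop-cluster e-epenthesis): no segment meets the environment; /tinnempejjinp/ is unchanged.
Rule 2 (degemination): /nn/ is a geminate; the first /n/ deletes. /jj/ is a geminate; the first /j/ deletes. /tinnempejjinp/ → tinempejinp.
Rule 3 (post-nasal voicing): /p/ is a voiceless stop immediately after the nasal /m/, so it voices to [b]. /p/ is a voiceless stop immediately after the nasal /n/, so it voices to [b]. /tinempejinp/ → tinembejinb.
Rule 4 (final cluster simplification): /b/ is the second consonant of a word-final cluster /nb/, so it deletes. /tinembejinb/ → tinembejin.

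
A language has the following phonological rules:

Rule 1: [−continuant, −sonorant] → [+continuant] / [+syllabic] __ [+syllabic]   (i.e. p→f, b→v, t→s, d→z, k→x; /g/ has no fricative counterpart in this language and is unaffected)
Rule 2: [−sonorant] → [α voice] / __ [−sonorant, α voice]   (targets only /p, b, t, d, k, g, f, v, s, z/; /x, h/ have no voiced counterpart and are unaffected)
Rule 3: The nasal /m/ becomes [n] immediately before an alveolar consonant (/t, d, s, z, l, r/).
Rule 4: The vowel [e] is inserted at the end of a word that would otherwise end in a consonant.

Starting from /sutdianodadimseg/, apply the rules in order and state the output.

Rule 1 (intervocalic spirantization): /d/ is a stop between vowels /o/ and /a/, so it spirantizes to the fricative [z]. /d/ is a stop between vowels /a/ and /i/, so it spirantizes to the fricative [z]. /sutdianodadimseg/ → sutdianozazimseg.
Rule 2 (regressive voicing assimilation): /t/ precedes the voiced obstruent /d/, so it voices to [d] by assimilation. /sutdianozazimseg/ → suddianozazimseg.
Rule 3 (nasal place assimilation): /m/ precedes the alveolar consonant /s/, so it assimilates in place to [n]. /suddianozazimseg/ → suddianozazinseg.
Rule 4 (final e-epenthesis): the form ends in the consonant /g/, so [e] is inserted word-finally. /suddianozazinseg/ → suddianozazinsege.

suddianozazinsege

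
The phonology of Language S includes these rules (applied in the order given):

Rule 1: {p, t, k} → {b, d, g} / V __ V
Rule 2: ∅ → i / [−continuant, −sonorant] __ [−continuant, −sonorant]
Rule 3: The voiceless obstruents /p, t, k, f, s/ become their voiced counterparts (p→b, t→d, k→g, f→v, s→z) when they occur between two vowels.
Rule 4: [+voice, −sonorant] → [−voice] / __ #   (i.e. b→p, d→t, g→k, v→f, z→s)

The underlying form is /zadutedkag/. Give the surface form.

Rule 1 (intervocalic voicing): /t/ is a voiceless stop between vowels /u/ and /e/, so it voices to [d]. /zadutedkag/ → zadudedkag.
Rule 2 (stop-cluster i-epenthesis): /d/ and /k/ form a stop–stop cluster, so [i] is inserted between them. /zadudedkag/ → zadudedikag.
Rule 3 (intervocalic voicing): /k/ is a voiceless obstruent between vowels /i/ and /a/, so it voices to [g]. /zadudedikag/ → zadudedigag.
Rule 4 (final devoicing): /g/ is a voiced obstruent in word-final position, so it devoices to [k]. /zadudedigag/ → zadudedigak.

zadudedigak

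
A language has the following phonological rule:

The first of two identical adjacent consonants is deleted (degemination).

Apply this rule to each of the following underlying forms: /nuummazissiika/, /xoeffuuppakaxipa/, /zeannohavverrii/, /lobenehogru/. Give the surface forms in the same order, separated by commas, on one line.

nuumazisiika, xoefuupakaxipa, zeanohaverii, lobenehogru

/nuummazissiika/: /mm/ is a geminate; the first /m/ deletes. /ss/ is a geminate; the first /s/ deletes. → [nuumazisiika].
/xoeffuuppakaxipa/: /ff/ is a geminate; the first /f/ deletes. /pp/ is a geminate; the first /p/ deletes. → [xoefuupakaxipa].
/zeannohavverrii/: /nn/ is a geminate; the first /n/ deletes. /vv/ is a geminate; the first /v/ deletes. /rr/ is a geminate; the first /r/ deletes. → [zeanohaverii].
/lobenehogru/: the rule's environment is not met; surfaces unchanged as [lobenehogru].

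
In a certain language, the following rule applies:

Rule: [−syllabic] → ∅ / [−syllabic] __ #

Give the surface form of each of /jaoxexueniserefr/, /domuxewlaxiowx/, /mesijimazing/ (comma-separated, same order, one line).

jaoxexueniseref, domuxewlaxiow, mesijimazin

/jaoxexueniserefr/: /r/ is the second consonant of a word-final cluster /fr/, so it deletes. → [jaoxexueniseref].
/domuxewlaxiowx/: /x/ is the second consonant of a word-final cluster /wx/, so it deletes. → [domuxewlaxiow].
/mesijimazing/: /g/ is the second consonant of a word-final cluster /ng/, so it deletes. → [mesijimazin].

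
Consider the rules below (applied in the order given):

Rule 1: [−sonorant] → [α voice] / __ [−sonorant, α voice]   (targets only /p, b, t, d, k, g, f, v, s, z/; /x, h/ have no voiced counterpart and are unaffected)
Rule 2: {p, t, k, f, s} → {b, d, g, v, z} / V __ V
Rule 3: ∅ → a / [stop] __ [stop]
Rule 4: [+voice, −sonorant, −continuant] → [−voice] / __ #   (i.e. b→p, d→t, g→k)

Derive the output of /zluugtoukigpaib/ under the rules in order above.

zluukatougikapaip

Rule 1 (regressive voicing assimilation): /g/ precedes the voiceless obstruent /t/, so it devoices to [k] by assimilation. /g/ precedes the voiceless obstruent /p/, so it devoices to [k] by assimilation. /zluugtoukigpaib/ → zluuktoukikpaib.
Rule 2 (intervocalic voicing): /k/ is a voiceless obstruent between vowels /u/ and /i/, so it voices to [g]. /zluuktoukikpaib/ → zluuktougikpaib.
Rule 3 (stop-cluster a-epenthesis): /k/ and /t/ form a stop–stop cluster, so [a] is inserted between them. /k/ and /p/ form a stop–stop cluster, so [a] is inserted between them. /zluuktougikpaib/ → zluukatougikapaib.
Rule 4 (final devoicing): /b/ is a voiced stop in word-final position, so it devoices to [p]. /zluukatougikapaib/ → zluukatougikapaip.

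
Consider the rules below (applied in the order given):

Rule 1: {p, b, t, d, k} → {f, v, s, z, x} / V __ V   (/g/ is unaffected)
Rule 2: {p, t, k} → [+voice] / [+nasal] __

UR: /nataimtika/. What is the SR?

nasaimdixa

Rule 1 (intervocalic spirantization): /t/ is a stop between vowels /a/ and /a/, so it spirantizes to the fricative [s]. /k/ is a stop between vowels /i/ and /a/, so it spirantizes to the fricative [x]. /nataimtika/ → nasaimtixa.
Rule 2 (post-nasal voicing): /t/ is a voiceless stop immediately after the nasal /m/, so it voices to [d]. /nasaimtixa/ → nasaimdixa.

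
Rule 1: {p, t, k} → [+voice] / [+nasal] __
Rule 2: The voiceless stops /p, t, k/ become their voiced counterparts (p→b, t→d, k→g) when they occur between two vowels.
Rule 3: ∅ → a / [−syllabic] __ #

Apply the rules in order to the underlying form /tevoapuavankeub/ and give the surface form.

Rule 1 (post-nasal voicing): /k/ is a voiceless stop immediately after the nasal /n/, so it voices to [g]. /tevoapuavankeub/ → tevoapuavangeub.
Rule 2 (intervocalic voicing): /p/ is a voiceless stop between vowels /a/ and /u/, so it voices to [b]. /tevoapuavangeub/ → tevoabuavangeub.
Rule 3 (final a-epenthesis): the form ends in the consonant /b/, so [a] is inserted word-finally. /tevoabuavangeub/ → tevoabuavangeuba.

tevoabuavangeuba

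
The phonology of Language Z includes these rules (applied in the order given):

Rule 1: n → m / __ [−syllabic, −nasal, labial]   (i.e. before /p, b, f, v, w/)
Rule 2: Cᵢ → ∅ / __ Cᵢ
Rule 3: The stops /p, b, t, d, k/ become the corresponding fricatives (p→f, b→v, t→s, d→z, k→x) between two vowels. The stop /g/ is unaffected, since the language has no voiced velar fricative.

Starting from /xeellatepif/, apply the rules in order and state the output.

Rule 1 (nasal place assimilation): no segment meets the environment; /xeellatepif/ is unchanged.
Rule 2 (degemination): /ll/ is a geminate; the first /l/ deletes. /xeellatepif/ → xeelatepif.
Rule 3 (intervocalic spirantization): /t/ is a stop between vowels /a/ and /e/, so it spirantizes to the fricative [s]. /p/ is a stop between vowels /e/ and /i/, so it spirantizes to the fricative [f]. /xeelatepif/ → xeelasefif.

xeelasefif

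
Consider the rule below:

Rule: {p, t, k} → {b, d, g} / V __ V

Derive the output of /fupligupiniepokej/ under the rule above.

/p/ is a voiceless stop between vowels /u/ and /i/, so it voices to [b].
/p/ is a voiceless stop between vowels /e/ and /o/, so it voices to [b].
/k/ is a voiceless stop between vowels /o/ and /e/, so it voices to [g].
The other instance of /p/ does not occur in the required environment and remains unchanged.
Surface form: [fupligubiniebogej].

fupligubiniebogej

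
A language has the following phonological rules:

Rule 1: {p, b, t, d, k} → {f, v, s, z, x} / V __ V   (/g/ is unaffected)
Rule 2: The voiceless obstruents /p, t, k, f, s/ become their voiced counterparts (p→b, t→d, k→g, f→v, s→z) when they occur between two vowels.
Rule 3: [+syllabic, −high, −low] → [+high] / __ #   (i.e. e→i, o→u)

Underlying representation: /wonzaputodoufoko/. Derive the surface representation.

Rule 1 (intervocalic spirantization): /p/ is a stop between vowels /a/ and /u/, so it spirantizes to the fricative [f]. /t/ is a stop between vowels /u/ and /o/, so it spirantizes to the fricative [s]. /d/ is a stop between vowels /o/ and /o/, so it spirantizes to the fricative [z]. /k/ is a stop between vowels /o/ and /o/, so it spirantizes to the fricative [x]. /wonzaputodoufoko/ → wonzafusozoufoxo.
Rule 2 (intervocalic voicing): /f/ is a voiceless obstruent between vowels /a/ and /u/, so it voices to [v]. /s/ is a voiceless obstruent between vowels /u/ and /o/, so it voices to [z]. /f/ is a voiceless obstruent between vowels /u/ and /o/, so it voices to [v]. /wonzafusozoufoxo/ → wonzavuzozouvoxo.
Rule 3 (final vowel raising): /o/ is a mid vowel in word-final position, so it raises to [u]. /wonzavuzozouvoxo/ → wonzavuzozouvoxu.

wonzavuzozouvoxu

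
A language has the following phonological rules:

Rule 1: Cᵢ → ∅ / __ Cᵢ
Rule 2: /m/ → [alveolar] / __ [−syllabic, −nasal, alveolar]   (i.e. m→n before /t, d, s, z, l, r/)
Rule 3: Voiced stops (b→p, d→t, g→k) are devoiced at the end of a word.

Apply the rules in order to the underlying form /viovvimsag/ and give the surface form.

viovinsak

Rule 1 (degemination): /vv/ is a geminate; the first /v/ deletes. /viovvimsag/ → viovimsag.
Rule 2 (nasal place assimilation): /m/ precedes the alveolar consonant /s/, so it assimilates in place to [n]. /viovimsag/ → viovinsag.
Rule 3 (final devoicing): /g/ is a voiced stop in word-final position, so it devoices to [k]. /viovinsag/ → viovinsak.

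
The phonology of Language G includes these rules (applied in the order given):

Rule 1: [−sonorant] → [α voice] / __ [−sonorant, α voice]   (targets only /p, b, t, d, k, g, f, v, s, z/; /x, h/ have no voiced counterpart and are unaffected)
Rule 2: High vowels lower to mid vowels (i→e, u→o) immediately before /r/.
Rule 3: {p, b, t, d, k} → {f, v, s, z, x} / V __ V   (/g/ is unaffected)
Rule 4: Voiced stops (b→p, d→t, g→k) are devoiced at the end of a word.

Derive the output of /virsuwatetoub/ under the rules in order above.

Rule 1 (regressive voicing assimilation): no segment meets the environment; /virsuwatetoub/ is unchanged.
Rule 2 (pre-rhotic lowering): /i/ is a high vowel immediately before /r/, so it lowers to [e]. /virsuwatetoub/ → versuwatetoub.
Rule 3 (intervocalic spirantization): /t/ is a stop between vowels /a/ and /e/, so it spirantizes to the fricative [s]. /t/ is a stop between vowels /e/ and /o/, so it spirantizes to the fricative [s]. /versuwatetoub/ → versuwasesoub.
Rule 4 (final devoicing): /b/ is a voiced stop in word-final position, so it devoices to [p]. /versuwasesoub/ → versuwasesoup.

versuwasesoup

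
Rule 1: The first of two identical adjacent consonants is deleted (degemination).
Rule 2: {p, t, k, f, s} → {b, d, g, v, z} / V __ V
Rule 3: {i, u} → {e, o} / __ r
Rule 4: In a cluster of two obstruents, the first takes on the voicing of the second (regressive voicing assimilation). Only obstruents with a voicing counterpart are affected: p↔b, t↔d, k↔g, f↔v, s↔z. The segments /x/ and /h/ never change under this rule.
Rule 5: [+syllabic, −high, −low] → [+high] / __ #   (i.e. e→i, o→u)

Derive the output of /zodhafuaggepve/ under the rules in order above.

Rule 1 (degemination): /gg/ is a geminate; the first /g/ deletes. /zodhafuaggepve/ → zodhafuagepve.
Rule 2 (intervocalic voicing): /f/ is a voiceless obstruent between vowels /a/ and /u/, so it voices to [v]. /zodhafuagepve/ → zodhavuagepve.
Rule 3 (pre-rhotic lowering): no segment meets the environment; /zodhavuagepve/ is unchanged.
Rule 4 (regressive voicing assimilation): /d/ precedes the voiceless obstruent /h/, so it devoices to [t] by assimilation. /p/ precedes the voiced obstruent /v/, so it voices to [b] by assimilation. /zodhavuagepve/ → zothavuagebve.
Rule 5 (final vowel raising): /e/ is a mid vowel in word-final position, so it raises to [i]. /zothavuagebve/ → zothavuagebvi.

zothavuagebvi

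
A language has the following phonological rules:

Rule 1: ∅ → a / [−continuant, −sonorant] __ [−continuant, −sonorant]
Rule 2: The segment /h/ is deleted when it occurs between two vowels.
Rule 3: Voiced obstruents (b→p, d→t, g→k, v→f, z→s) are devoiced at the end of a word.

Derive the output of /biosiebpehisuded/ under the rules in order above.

biosiebapeisudet

Rule 1 (stop-cluster a-epenthesis): /b/ and /p/ form a stop–stop cluster, so [a] is inserted between them. /biosiebpehisuded/ → biosiebapehisuded.
Rule 2 (intervocalic h-deletion): /h/ occurs between vowels /e/ and /i/, so it deletes. /biosiebapehisuded/ → biosiebapeisuded.
Rule 3 (final devoicing): /d/ is a voiced obstruent in word-final position, so it devoices to [t]. /biosiebapeisuded/ → biosiebapeisudet.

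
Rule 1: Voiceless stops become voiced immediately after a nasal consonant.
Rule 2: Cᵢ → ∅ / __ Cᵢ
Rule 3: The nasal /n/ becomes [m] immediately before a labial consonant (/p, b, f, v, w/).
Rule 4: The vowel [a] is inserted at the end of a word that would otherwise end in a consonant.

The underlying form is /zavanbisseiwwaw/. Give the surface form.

zavambiseiwawa

Rule 1 (post-nasal voicing): no segment meets the environment; /zavanbisseiwwaw/ is unchanged.
Rule 2 (degemination): /ss/ is a geminate; the first /s/ deletes. /ww/ is a geminate; the first /w/ deletes. /zavanbisseiwwaw/ → zavanbiseiwaw.
Rule 3 (nasal place assimilation): /n/ precedes the labial consonant /b/, so it assimilates in place to [m]. /zavanbiseiwaw/ → zavambiseiwaw.
Rule 4 (final a-epenthesis): the form ends in the consonant /w/, so [a] is inserted word-finally. /zavambiseiwaw/ → zavambiseiwawa.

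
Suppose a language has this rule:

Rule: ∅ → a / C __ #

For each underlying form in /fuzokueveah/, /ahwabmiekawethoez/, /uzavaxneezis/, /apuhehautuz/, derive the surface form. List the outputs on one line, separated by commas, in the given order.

/fuzokueveah/: the form ends in the consonant /h/, so [a] is inserted word-finally. → [fuzokueveaha].
/ahwabmiekawethoez/: the form ends in the consonant /z/, so [a] is inserted word-finally. → [ahwabmiekawethoeza].
/uzavaxneezis/: the form ends in the consonant /s/, so [a] is inserted word-finally. → [uzavaxneezisa].
/apuhehautuz/: the form ends in the consonant /z/, so [a] is inserted word-finally. → [apuhehautuza].

fuzokueveaha, ahwabmiekawethoeza, uzavaxneezisa, apuhehautuza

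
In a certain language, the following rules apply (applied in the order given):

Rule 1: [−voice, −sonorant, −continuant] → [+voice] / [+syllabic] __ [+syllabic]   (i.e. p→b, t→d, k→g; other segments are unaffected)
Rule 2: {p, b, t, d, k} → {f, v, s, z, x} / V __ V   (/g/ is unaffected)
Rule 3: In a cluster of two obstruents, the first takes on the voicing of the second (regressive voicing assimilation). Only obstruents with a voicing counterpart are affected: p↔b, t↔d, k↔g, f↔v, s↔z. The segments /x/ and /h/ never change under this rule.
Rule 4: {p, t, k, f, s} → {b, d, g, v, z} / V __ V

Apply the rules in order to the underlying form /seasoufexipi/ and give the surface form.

Rule 1 (intervocalic voicing): /p/ is a voiceless stop between vowels /i/ and /i/, so it voices to [b]. /seasoufexipi/ → seasoufexibi.
Rule 2 (intervocalic spirantization): /b/ is a stop between vowels /i/ and /i/, so it spirantizes to the fricative [v]. /seasoufexibi/ → seasoufexivi.
Rule 3 (regressive voicing assimilation): no segment meets the environment; /seasoufexivi/ is unchanged.
Rule 4 (intervocalic voicing): /s/ is a voiceless obstruent between vowels /a/ and /o/, so it voices to [z]. /f/ is a voiceless obstruent between vowels /u/ and /e/, so it voices to [v]. /seasoufexivi/ → seazouvexivi.

seazouvexivi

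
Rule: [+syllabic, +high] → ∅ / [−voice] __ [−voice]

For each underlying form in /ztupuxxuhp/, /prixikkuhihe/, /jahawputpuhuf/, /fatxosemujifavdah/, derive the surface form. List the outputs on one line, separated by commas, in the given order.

/ztupuxxuhp/: /u/ is a high vowel flanked by voiceless consonants /t/ and /p/, so it deletes. /u/ is a high vowel flanked by voiceless consonants /p/ and /x/, so it deletes. /u/ is a high vowel flanked by voiceless consonants /x/ and /h/, so it deletes. → [ztpxxhp].
/prixikkuhihe/: /i/ is a high vowel flanked by voiceless consonants /x/ and /k/, so it deletes. /u/ is a high vowel flanked by voiceless consonants /k/ and /h/, so it deletes. /i/ is a high vowel flanked by voiceless consonants /h/ and /h/, so it deletes. → [prixkkhhe].
/jahawputpuhuf/: /u/ is a high vowel flanked by voiceless consonants /p/ and /t/, so it deletes. /u/ is a high vowel flanked by voiceless consonants /p/ and /h/, so it deletes. /u/ is a high vowel flanked by voiceless consonants /h/ and /f/, so it deletes. → [jahawptphf].
/fatxosemujifavdah/: the rule's environment is not met; surfaces unchanged as [fatxosemujifavdah].

ztpxxhp, prixkkhhe, jahawptphf, fatxosemujifavdah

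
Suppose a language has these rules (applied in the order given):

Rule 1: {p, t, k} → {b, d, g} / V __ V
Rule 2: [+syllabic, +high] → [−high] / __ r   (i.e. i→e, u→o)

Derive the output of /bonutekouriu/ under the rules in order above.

bonudegooriu

Rule 1 (intervocalic voicing): /t/ is a voiceless stop between vowels /u/ and /e/, so it voices to [d]. /k/ is a voiceless stop between vowels /e/ and /o/, so it voices to [g]. /bonutekouriu/ → bonudegouriu.
Rule 2 (pre-rhotic lowering): /u/ is a high vowel immediately before /r/, so it lowers to [o]. /bonudegouriu/ → bonudegooriu.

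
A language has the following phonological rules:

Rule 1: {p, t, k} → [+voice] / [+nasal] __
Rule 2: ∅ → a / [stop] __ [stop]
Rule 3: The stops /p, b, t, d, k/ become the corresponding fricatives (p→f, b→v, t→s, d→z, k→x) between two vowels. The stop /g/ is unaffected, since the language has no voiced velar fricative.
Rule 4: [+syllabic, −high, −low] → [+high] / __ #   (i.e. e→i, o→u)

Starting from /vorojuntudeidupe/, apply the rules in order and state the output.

Rule 1 (post-nasal voicing): /t/ is a voiceless stop immediately after the nasal /n/, so it voices to [d]. /vorojuntudeidupe/ → vorojundudeidupe.
Rule 2 (stop-cluster a-epenthesis): no segment meets the environment; /vorojundudeidupe/ is unchanged.
Rule 3 (intervocalic spirantization): /d/ is a stop between vowels /u/ and /e/, so it spirantizes to the fricative [z]. /d/ is a stop between vowels /i/ and /u/, so it spirantizes to the fricative [z]. /p/ is a stop between vowels /u/ and /e/, so it spirantizes to the fricative [f]. /vorojundudeidupe/ → vorojunduzeizufe.
Rule 4 (final vowel raising): /e/ is a mid vowel in word-final position, so it raises to [i]. /vorojunduzeizufe/ → vorojunduzeizufi.

vorojunduzeizufi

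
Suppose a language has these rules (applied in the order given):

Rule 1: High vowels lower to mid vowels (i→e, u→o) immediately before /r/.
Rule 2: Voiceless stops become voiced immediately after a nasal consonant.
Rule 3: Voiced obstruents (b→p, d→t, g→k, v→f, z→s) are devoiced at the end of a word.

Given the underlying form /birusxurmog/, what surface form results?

Rule 1 (pre-rhotic lowering): /i/ is a high vowel immediately before /r/, so it lowers to [e]. /u/ is a high vowel immediately before /r/, so it lowers to [o]. /birusxurmog/ → berusxormog.
Rule 2 (post-nasal voicing): no segment meets the environment; /berusxormog/ is unchanged.
Rule 3 (final devoicing): /g/ is a voiced obstruent in word-final position, so it devoices to [k]. /berusxormog/ → berusxormok.

berusxormok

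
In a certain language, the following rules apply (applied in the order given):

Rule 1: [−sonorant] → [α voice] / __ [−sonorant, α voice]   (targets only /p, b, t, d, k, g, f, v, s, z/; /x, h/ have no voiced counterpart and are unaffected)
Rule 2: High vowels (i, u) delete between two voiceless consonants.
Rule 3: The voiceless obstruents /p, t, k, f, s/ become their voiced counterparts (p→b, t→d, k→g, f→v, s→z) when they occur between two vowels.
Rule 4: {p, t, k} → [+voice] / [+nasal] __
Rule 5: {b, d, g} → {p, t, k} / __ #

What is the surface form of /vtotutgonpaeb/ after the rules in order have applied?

Rule 1 (regressive voicing assimilation): /v/ precedes the voiceless obstruent /t/, so it devoices to [f] by assimilation. /t/ precedes the voiced obstruent /g/, so it voices to [d] by assimilation. /vtotutgonpaeb/ → ftotudgonpaeb.
Rule 2 (high vowel syncope): no segment meets the environment; /ftotudgonpaeb/ is unchanged.
Rule 3 (intervocalic voicing): /t/ is a voiceless obstruent between vowels /o/ and /u/, so it voices to [d]. /ftotudgonpaeb/ → ftodudgonpaeb.
Rule 4 (post-nasal voicing): /p/ is a voiceless stop immediately after the nasal /n/, so it voices to [b]. /ftodudgonpaeb/ → ftodudgonbaeb.
Rule 5 (final devoicing): /b/ is a voiced stop in word-final position, so it devoices to [p]. /ftodudgonbaeb/ → ftodudgonbaep.

ftodudgonbaep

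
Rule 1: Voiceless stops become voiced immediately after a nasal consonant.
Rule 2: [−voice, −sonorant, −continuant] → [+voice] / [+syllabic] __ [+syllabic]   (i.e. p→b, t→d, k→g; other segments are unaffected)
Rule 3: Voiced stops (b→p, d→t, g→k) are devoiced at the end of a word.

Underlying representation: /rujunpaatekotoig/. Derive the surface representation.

rujunbaadegodoik

Rule 1 (post-nasal voicing): /p/ is a voiceless stop immediately after the nasal /n/, so it voices to [b]. /rujunpaatekotoig/ → rujunbaatekotoig.
Rule 2 (intervocalic voicing): /t/ is a voiceless stop between vowels /a/ and /e/, so it voices to [d]. /k/ is a voiceless stop between vowels /e/ and /o/, so it voices to [g]. /t/ is a voiceless stop between vowels /o/ and /o/, so it voices to [d]. /rujunbaatekotoig/ → rujunbaadegodoig.
Rule 3 (final devoicing): /g/ is a voiced stop in word-final position, so it devoices to [k]. /rujunbaadegodoig/ → rujunbaadegodoik.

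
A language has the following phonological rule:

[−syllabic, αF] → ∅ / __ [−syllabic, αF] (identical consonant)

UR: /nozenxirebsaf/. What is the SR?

No segment of /nozenxirebsaf/ meets the structural description of the rule, so the form surfaces unchanged.

nozenxirebsaf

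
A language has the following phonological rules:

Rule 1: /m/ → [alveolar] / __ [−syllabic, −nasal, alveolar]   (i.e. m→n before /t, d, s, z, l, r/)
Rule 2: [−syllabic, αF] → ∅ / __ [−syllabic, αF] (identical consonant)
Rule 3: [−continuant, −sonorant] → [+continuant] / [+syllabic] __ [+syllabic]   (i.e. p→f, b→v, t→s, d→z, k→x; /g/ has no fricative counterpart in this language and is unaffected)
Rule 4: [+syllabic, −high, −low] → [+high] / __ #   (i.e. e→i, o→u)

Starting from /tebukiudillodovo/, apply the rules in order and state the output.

tevuxiuzilozovu

Rule 1 (nasal place assimilation): no segment meets the environment; /tebukiudillodovo/ is unchanged.
Rule 2 (degemination): /ll/ is a geminate; the first /l/ deletes. /tebukiudillodovo/ → tebukiudilodovo.
Rule 3 (intervocalic spirantization): /b/ is a stop between vowels /e/ and /u/, so it spirantizes to the fricative [v]. /k/ is a stop between vowels /u/ and /i/, so it spirantizes to the fricative [x]. /d/ is a stop between vowels /u/ and /i/, so it spirantizes to the fricative [z]. /d/ is a stop between vowels /o/ and /o/, so it spirantizes to the fricative [z]. /tebukiudilodovo/ → tevuxiuzilozovo.
Rule 4 (final vowel raising): /o/ is a mid vowel in word-final position, so it raises to [u]. /tevuxiuzilozovo/ → tevuxiuzilozovu.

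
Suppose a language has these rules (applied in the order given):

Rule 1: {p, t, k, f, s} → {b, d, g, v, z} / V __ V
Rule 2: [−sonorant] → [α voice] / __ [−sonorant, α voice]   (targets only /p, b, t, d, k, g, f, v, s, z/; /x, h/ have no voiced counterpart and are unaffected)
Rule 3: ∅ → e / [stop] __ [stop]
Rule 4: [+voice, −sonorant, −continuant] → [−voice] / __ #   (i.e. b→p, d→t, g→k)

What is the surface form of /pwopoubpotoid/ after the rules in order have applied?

pwoboupepodoit

Rule 1 (intervocalic voicing): /p/ is a voiceless obstruent between vowels /o/ and /o/, so it voices to [b]. /t/ is a voiceless obstruent between vowels /o/ and /o/, so it voices to [d]. /pwopoubpotoid/ → pwoboubpodoid.
Rule 2 (regressive voicing assimilation): /b/ precedes the voiceless obstruent /p/, so it devoices to [p] by assimilation. /pwoboubpodoid/ → pwobouppodoid.
Rule 3 (stop-cluster e-epenthesis): /p/ and /p/ form a stop–stop cluster, so [e] is inserted between them. /pwobouppodoid/ → pwoboupepodoid.
Rule 4 (final devoicing): /d/ is a voiced stop in word-final position, so it devoices to [t]. /pwoboupepodoid/ → pwoboupepodoit.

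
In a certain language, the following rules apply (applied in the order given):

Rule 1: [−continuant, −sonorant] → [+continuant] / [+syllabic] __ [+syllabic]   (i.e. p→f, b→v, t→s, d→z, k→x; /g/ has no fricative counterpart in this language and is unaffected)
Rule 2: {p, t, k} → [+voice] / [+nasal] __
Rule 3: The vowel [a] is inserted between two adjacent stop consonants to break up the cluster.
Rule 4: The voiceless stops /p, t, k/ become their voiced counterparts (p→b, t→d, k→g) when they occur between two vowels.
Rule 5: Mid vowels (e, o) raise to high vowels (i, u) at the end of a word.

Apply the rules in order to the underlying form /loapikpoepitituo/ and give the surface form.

loafigaboefisisuu

Rule 1 (intervocalic spirantization): /p/ is a stop between vowels /a/ and /i/, so it spirantizes to the fricative [f]. /p/ is a stop between vowels /e/ and /i/, so it spirantizes to the fricative [f]. /t/ is a stop between vowels /i/ and /i/, so it spirantizes to the fricative [s]. /t/ is a stop between vowels /i/ and /u/, so it spirantizes to the fricative [s]. /loapikpoepitituo/ → loafikpoefisisuo.
Rule 2 (post-nasal voicing): no segment meets the environment; /loafikpoefisisuo/ is unchanged.
Rule 3 (stop-cluster a-epenthesis): /k/ and /p/ form a stop–stop cluster, so [a] is inserted between them. /loafikpoefisisuo/ → loafikapoefisisuo.
Rule 4 (intervocalic voicing): /k/ is a voiceless stop between vowels /i/ and /a/, so it voices to [g]. /p/ is a voiceless stop between vowels /a/ and /o/, so it voices to [b]. /loafikapoefisisuo/ → loafigaboefisisuo.
Rule 5 (final vowel raising): /o/ is a mid vowel in word-final position, so it raises to [u]. /loafigaboefisisuo/ → loafigaboefisisuu.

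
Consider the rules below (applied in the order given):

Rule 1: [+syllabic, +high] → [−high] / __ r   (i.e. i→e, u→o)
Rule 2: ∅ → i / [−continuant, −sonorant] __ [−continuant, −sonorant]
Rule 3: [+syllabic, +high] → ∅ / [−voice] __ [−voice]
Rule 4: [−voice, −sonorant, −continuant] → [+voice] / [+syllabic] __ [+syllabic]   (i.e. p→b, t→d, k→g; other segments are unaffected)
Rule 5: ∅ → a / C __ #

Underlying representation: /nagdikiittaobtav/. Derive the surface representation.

Rule 1 (pre-rhotic lowering): no segment meets the environment; /nagdikiittaobtav/ is unchanged.
Rule 2 (stop-cluster i-epenthesis): /g/ and /d/ form a stop–stop cluster, so [i] is inserted between them. /t/ and /t/ form a stop–stop cluster, so [i] is inserted between them. /b/ and /t/ form a stop–stop cluster, so [i] is inserted between them. /nagdikiittaobtav/ → nagidikiititaobitav.
Rule 3 (high vowel syncope): /i/ is a high vowel flanked by voiceless consonants /t/ and /t/, so it deletes. /nagidikiititaobitav/ → nagidikiittaobitav.
Rule 4 (intervocalic voicing): /k/ is a voiceless stop between vowels /i/ and /i/, so it voices to [g]. /t/ is a voiceless stop between vowels /i/ and /a/, so it voices to [d]. /nagidikiittaobitav/ → nagidigiittaobidav.
Rule 5 (final a-epenthesis): the form ends in the consonant /v/, so [a] is inserted word-finally. /nagidigiittaobidav/ → nagidigiittaobidava.

nagidigiittaobidava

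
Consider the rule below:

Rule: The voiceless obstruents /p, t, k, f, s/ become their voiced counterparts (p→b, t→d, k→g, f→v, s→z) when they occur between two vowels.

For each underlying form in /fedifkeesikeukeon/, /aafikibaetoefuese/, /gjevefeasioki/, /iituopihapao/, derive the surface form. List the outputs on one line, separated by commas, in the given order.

fedifkeezigeugeon, aavigibaedoevueze, gjeveveaziogi, iiduobihabao

/fedifkeesikeukeon/: /s/ is a voiceless obstruent between vowels /e/ and /i/, so it voices to [z]. /k/ is a voiceless obstruent between vowels /i/ and /e/, so it voices to [g]. /k/ is a voiceless obstruent between vowels /u/ and /e/, so it voices to [g]. → [fedifkeezigeugeon].
/aafikibaetoefuese/: /f/ is a voiceless obstruent between vowels /a/ and /i/, so it voices to [v]. /k/ is a voiceless obstruent between vowels /i/ and /i/, so it voices to [g]. /t/ is a voiceless obstruent between vowels /e/ and /o/, so it voices to [d]. /f/ is a voiceless obstruent between vowels /e/ and /u/, so it voices to [v]. /s/ is a voiceless obstruent between vowels /e/ and /e/, so it voices to [z]. → [aavigibaedoevueze].
/gjevefeasioki/: /f/ is a voiceless obstruent between vowels /e/ and /e/, so it voices to [v]. /s/ is a voiceless obstruent between vowels /a/ and /i/, so it voices to [z]. /k/ is a voiceless obstruent between vowels /o/ and /i/, so it voices to [g]. → [gjeveveaziogi].
/iituopihapao/: /t/ is a voiceless obstruent between vowels /i/ and /u/, so it voices to [d]. /p/ is a voiceless obstruent between vowels /o/ and /i/, so it voices to [b]. /p/ is a voiceless obstruent between vowels /a/ and /a/, so it voices to [b]. → [iiduobihabao].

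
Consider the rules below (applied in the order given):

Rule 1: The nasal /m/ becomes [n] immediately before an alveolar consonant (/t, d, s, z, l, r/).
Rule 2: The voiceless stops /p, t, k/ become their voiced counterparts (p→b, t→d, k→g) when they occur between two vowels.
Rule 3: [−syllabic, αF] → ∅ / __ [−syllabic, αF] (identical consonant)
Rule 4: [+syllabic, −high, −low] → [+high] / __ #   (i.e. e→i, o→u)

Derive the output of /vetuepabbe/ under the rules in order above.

veduebabi

Rule 1 (nasal place assimilation): no segment meets the environment; /vetuepabbe/ is unchanged.
Rule 2 (intervocalic voicing): /t/ is a voiceless stop between vowels /e/ and /u/, so it voices to [d]. /p/ is a voiceless stop between vowels /e/ and /a/, so it voices to [b]. /vetuepabbe/ → veduebabbe.
Rule 3 (degemination): /bb/ is a geminate; the first /b/ deletes. /veduebabbe/ → veduebabe.
Rule 4 (final vowel raising): /e/ is a mid vowel in word-final position, so it raises to [i]. /veduebabe/ → veduebabi.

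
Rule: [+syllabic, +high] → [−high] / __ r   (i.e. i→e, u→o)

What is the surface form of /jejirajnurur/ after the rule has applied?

jejerajnoror

/i/ is a high vowel immediately before /r/, so it lowers to [e].
/u/ is a high vowel immediately before /r/, so it lowers to [o].
/u/ is a high vowel immediately before /r/, so it lowers to [o].
Surface form: [jejerajnoror].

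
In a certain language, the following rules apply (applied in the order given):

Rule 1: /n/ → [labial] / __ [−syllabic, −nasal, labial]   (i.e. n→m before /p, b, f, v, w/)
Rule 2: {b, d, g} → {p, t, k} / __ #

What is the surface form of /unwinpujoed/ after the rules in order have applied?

umwimpujoet

Rule 1 (nasal place assimilation): /n/ precedes the labial consonant /w/, so it assimilates in place to [m]. /n/ precedes the labial consonant /p/, so it assimilates in place to [m]. /unwinpujoed/ → umwimpujoed.
Rule 2 (final devoicing): /d/ is a voiced stop in word-final position, so it devoices to [t]. /umwimpujoed/ → umwimpujoet.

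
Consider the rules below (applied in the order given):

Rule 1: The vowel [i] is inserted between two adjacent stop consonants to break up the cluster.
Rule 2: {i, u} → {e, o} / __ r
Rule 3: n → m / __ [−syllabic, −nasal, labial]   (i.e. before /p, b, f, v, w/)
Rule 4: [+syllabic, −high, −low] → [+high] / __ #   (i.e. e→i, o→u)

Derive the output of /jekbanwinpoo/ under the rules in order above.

jekibamwimpou

Rule 1 (stop-cluster i-epenthesis): /k/ and /b/ form a stop–stop cluster, so [i] is inserted between them. /jekbanwinpoo/ → jekibanwinpoo.
Rule 2 (pre-rhotic lowering): no segment meets the environment; /jekibanwinpoo/ is unchanged.
Rule 3 (nasal place assimilation): /n/ precedes the labial consonant /w/, so it assimilates in place to [m]. /n/ precedes the labial consonant /p/, so it assimilates in place to [m]. /jekibanwinpoo/ → jekibamwimpoo.
Rule 4 (final vowel raising): /o/ is a mid vowel in word-final position, so it raises to [u]. /jekibamwimpoo/ → jekibamwimpou.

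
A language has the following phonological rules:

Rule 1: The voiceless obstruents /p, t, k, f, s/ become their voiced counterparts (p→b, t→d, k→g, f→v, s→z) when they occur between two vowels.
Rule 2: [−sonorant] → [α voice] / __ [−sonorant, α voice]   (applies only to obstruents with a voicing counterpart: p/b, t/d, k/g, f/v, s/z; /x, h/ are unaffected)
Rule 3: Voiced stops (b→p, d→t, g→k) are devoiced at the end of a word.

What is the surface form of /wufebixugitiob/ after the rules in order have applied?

Rule 1 (intervocalic voicing): /f/ is a voiceless obstruent between vowels /u/ and /e/, so it voices to [v]. /t/ is a voiceless obstruent between vowels /i/ and /i/, so it voices to [d]. /wufebixugitiob/ → wuvebixugidiob.
Rule 2 (regressive voicing assimilation): no segment meets the environment; /wuvebixugidiob/ is unchanged.
Rule 3 (final devoicing): /b/ is a voiced stop in word-final position, so it devoices to [p]. /wuvebixugidiob/ → wuvebixugidiop.

wuvebixugidiop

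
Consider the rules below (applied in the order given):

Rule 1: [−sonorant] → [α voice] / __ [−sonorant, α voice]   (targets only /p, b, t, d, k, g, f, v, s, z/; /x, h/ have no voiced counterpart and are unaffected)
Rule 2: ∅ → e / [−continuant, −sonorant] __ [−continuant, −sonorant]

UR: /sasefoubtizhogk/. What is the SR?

sasefoupetishokek

Rule 1 (regressive voicing assimilation): /b/ precedes the voiceless obstruent /t/, so it devoices to [p] by assimilation. /z/ precedes the voiceless obstruent /h/, so it devoices to [s] by assimilation. /g/ precedes the voiceless obstruent /k/, so it devoices to [k] by assimilation. /sasefoubtizhogk/ → sasefouptishokk.
Rule 2 (stop-cluster e-epenthesis): /p/ and /t/ form a stop–stop cluster, so [e] is inserted between them. /k/ and /k/ form a stop–stop cluster, so [e] is inserted between them. /sasefouptishokk/ → sasefoupetishokek.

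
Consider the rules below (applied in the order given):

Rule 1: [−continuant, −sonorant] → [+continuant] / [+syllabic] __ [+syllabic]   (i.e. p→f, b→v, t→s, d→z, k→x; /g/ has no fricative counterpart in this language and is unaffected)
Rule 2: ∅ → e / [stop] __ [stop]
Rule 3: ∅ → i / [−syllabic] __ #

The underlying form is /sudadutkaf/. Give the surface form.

suzazutekafi

Rule 1 (intervocalic spirantization): /d/ is a stop between vowels /u/ and /a/, so it spirantizes to the fricative [z]. /d/ is a stop between vowels /a/ and /u/, so it spirantizes to the fricative [z]. /sudadutkaf/ → suzazutkaf.
Rule 2 (stop-cluster e-epenthesis): /t/ and /k/ form a stop–stop cluster, so [e] is inserted between them. /suzazutkaf/ → suzazutekaf.
Rule 3 (final i-epenthesis): the form ends in the consonant /f/, so [i] is inserted word-finally. /suzazutekaf/ → suzazutekafi.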